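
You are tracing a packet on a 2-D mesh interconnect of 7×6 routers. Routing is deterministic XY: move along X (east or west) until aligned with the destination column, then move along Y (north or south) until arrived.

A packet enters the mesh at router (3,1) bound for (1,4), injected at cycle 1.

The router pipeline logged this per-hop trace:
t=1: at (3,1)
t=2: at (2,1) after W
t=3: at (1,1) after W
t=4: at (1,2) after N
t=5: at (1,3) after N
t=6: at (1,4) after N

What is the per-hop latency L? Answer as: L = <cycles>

L = 1

Δcyc across hop 0→1: 2 − 1 = 1.
Each hop adds L, hence L = 1.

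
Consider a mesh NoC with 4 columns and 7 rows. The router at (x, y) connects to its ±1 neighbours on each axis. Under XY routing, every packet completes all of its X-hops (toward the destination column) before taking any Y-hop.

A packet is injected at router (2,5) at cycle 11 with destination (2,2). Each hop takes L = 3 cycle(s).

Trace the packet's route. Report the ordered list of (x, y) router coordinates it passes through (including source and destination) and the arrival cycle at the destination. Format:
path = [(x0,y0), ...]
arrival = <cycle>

path = [(2,5), (2,4), (2,3), (2,2)]
arrival = 20

  0. router=(2,5) cycle=11 (inject)
  1. router=(2,4) cycle=14 dir=S
  2. router=(2,3) cycle=17 dir=S
  3. router=(2,2) cycle=20 dir=S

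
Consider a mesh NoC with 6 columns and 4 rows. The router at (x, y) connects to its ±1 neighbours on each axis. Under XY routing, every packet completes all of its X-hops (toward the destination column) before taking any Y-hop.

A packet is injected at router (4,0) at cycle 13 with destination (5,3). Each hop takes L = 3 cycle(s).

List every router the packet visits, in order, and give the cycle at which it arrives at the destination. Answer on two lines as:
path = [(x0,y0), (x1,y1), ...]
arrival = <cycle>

path = [(4,0), (5,0), (5,1), (5,2), (5,3)]
arrival = 25

hop 0: (4,0) @ cyc 13
hop 1: (5,0) @ cyc 16  [E]
hop 2: (5,1) @ cyc 19  [N]
hop 3: (5,2) @ cyc 22  [N]
hop 4: (5,3) @ cyc 25  [N]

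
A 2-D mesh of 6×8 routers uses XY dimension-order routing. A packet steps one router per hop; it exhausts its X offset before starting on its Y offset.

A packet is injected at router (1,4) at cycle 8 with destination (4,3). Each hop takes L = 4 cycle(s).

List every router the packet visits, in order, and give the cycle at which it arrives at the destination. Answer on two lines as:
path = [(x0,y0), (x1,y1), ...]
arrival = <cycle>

path = [(1,4), (2,4), (3,4), (4,4), (4,3)]
arrival = 24

#0 — 1,4 | c8
#1 — 2,4 | c12 | E
#2 — 3,4 | c16 | E
#3 — 4,4 | c20 | E
#4 — 4,3 | c24 | S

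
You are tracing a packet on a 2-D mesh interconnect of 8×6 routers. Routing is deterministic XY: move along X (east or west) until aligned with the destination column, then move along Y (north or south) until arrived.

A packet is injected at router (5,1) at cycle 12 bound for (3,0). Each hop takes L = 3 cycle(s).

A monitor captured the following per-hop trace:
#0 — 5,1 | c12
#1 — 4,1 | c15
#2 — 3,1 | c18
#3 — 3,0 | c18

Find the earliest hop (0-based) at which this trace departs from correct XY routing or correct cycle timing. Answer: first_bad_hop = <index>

hop 1: step (-1,+0), +3 cyc — ok
hop 2: step (-1,+0), +3 cyc — ok
hop 3: step (+0,-1), +0 cyc — BAD: Δcyc=0≠L

first_bad_hop = 3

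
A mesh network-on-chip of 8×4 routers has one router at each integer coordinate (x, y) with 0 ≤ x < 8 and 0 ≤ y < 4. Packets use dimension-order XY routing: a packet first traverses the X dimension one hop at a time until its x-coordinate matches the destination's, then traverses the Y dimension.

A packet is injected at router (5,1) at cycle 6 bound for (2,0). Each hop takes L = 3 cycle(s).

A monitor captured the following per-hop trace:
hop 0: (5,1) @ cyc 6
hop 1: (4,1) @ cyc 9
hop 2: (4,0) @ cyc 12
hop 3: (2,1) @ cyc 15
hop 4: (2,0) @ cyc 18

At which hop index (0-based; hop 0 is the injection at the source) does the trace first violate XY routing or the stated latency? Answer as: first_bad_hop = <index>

first_bad_hop = 2

check 1→ d=(-1,0) cyc+3: ok
check 2→ d=(0,-1) cyc+3: BAD: Y-move but x=4≠2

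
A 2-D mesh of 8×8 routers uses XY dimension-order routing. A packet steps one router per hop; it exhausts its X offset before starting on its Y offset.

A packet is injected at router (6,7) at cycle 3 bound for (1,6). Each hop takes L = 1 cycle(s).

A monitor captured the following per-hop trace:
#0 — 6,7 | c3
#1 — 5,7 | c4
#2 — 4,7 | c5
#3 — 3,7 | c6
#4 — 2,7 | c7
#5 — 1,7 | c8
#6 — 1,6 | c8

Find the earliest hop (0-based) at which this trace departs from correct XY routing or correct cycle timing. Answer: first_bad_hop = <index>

  1: Δx=-1 Δy=+0 Δt=1 [ok]
  2: Δx=-1 Δy=+0 Δt=1 [ok]
  3: Δx=-1 Δy=+0 Δt=1 [ok]
  4: Δx=-1 Δy=+0 Δt=1 [ok]
  5: Δx=-1 Δy=+0 Δt=1 [ok]
  6: Δx=+0 Δy=-1 Δt=0 [BAD: Δcyc=0≠L]

first_bad_hop = 6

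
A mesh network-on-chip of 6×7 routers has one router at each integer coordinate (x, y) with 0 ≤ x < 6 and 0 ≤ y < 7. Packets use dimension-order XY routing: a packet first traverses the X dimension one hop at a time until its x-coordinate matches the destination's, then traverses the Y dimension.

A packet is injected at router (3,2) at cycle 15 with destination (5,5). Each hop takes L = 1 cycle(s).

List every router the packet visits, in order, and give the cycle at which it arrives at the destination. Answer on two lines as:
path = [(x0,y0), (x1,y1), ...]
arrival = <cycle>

path = [(3,2), (4,2), (5,2), (5,3), (5,4), (5,5)]
arrival = 20

src (3,2)  cyc=15
E→(4,2)  cyc=16
E→(5,2)  cyc=17
N→(5,3)  cyc=18
N→(5,4)  cyc=19
N→(5,5)  cyc=20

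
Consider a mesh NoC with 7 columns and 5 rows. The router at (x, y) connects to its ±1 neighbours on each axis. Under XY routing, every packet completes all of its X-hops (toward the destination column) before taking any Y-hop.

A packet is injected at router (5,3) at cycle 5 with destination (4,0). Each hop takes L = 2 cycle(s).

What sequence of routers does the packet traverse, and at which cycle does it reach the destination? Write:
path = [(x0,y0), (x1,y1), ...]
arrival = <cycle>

path = [(5,3), (4,3), (4,2), (4,1), (4,0)]
arrival = 13

#0 — 5,3 | c5
#1 — 4,3 | c7 | W
#2 — 4,2 | c9 | S
#3 — 4,1 | c11 | S
#4 — 4,0 | c13 | S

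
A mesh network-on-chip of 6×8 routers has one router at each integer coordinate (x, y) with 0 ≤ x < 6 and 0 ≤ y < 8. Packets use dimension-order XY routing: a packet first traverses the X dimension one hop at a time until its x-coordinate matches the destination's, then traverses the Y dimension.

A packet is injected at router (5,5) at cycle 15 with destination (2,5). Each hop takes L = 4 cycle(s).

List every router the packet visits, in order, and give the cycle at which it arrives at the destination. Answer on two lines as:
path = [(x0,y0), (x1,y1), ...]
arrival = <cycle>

hop 0: (5,5) @ cyc 15
hop 1: (4,5) @ cyc 19  [W]
hop 2: (3,5) @ cyc 23  [W]
hop 3: (2,5) @ cyc 27  [W]

path = [(5,5), (4,5), (3,5), (2,5)]
arrival = 27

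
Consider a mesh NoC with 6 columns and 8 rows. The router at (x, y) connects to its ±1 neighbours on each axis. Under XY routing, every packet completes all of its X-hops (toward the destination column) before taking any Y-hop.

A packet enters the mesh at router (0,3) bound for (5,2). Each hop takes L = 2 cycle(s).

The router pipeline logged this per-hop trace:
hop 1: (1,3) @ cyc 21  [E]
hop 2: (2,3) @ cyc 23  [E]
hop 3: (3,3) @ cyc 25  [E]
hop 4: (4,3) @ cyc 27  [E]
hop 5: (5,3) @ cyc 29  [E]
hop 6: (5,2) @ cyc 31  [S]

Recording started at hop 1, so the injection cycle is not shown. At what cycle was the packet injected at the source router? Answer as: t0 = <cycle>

The first recorded entry is hop 1 at cycle 21.
Therefore t0 = 21 − L = 19.

t0 = 19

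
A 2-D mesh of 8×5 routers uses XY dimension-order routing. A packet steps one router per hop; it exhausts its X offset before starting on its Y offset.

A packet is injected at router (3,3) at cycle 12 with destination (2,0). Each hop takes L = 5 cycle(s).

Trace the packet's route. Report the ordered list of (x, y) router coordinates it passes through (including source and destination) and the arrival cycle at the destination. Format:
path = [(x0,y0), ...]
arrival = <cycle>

#0 — 3,3 | c12
#1 — 2,3 | c17 | W
#2 — 2,2 | c22 | S
#3 — 2,1 | c27 | S
#4 — 2,0 | c32 | S

path = [(3,3), (2,3), (2,2), (2,1), (2,0)]
arrival = 32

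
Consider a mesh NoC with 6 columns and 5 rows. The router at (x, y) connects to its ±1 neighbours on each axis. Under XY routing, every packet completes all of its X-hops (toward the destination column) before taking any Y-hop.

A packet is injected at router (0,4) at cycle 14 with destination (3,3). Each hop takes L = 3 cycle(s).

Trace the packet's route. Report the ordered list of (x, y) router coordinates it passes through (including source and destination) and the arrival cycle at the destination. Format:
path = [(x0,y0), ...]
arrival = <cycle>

path = [(0,4), (1,4), (2,4), (3,4), (3,3)]
arrival = 26

  0. router=(0,4) cycle=14 (inject)
  1. router=(1,4) cycle=17 dir=E
  2. router=(2,4) cycle=20 dir=E
  3. router=(3,4) cycle=23 dir=E
  4. router=(3,3) cycle=26 dir=S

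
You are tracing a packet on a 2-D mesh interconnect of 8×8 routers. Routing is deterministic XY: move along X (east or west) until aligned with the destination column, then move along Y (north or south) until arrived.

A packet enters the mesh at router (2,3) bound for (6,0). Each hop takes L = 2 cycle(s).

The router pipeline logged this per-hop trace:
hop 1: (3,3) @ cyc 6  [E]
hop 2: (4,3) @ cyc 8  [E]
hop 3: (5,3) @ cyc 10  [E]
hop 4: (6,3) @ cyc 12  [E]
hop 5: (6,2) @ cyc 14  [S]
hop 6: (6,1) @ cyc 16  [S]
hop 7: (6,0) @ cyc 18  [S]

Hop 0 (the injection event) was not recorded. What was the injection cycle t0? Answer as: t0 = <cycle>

The first recorded entry is hop 1 at cycle 6.
Subtract one hop: t0 = 6 − 2 = 4.

t0 = 4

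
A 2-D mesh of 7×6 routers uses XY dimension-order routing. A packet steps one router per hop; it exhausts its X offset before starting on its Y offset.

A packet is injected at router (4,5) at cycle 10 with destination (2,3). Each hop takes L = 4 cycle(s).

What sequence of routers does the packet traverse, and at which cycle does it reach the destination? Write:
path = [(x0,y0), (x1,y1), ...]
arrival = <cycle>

path = [(4,5), (3,5), (2,5), (2,4), (2,3)]
arrival = 26

#0 — 4,5 | c10
#1 — 3,5 | c14 | W
#2 — 2,5 | c18 | W
#3 — 2,4 | c22 | S
#4 — 2,3 | c26 | S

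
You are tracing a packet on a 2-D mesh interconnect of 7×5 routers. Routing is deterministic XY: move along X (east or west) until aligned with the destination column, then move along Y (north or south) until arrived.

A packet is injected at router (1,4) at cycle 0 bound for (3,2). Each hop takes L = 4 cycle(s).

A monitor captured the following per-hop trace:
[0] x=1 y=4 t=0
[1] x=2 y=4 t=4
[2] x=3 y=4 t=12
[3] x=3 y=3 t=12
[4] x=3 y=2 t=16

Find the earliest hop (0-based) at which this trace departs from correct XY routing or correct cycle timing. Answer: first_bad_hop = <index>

first_bad_hop = 2

  1: Δx=+1 Δy=+0 Δt=4 [ok]
  2: Δx=+1 Δy=+0 Δt=8 [BAD: Δcyc=8≠L]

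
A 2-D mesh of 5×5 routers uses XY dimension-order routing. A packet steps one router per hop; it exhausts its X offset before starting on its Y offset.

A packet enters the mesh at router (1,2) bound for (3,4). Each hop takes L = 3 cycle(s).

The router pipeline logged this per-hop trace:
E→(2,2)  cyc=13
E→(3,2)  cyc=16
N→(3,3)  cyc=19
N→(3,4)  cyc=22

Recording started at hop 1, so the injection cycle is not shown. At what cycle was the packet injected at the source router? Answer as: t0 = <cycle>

t0 = 10

At hop 1 the cycle is 13; in general cyc_k = t0 + kL.
Subtract one hop: t0 = 13 − 3 = 10.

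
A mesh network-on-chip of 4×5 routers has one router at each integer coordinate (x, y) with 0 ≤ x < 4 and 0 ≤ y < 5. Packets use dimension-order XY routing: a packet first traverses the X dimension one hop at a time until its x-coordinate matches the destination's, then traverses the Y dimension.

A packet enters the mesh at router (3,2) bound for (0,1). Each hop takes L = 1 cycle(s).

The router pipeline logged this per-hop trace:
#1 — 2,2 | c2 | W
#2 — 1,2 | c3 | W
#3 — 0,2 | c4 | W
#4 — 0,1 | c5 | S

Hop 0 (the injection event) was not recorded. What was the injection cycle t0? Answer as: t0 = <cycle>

cyc[1] = 2 and cyc[k] = t0 + k·L for every k.
Subtract one hop: t0 = 2 − 1 = 1.

t0 = 1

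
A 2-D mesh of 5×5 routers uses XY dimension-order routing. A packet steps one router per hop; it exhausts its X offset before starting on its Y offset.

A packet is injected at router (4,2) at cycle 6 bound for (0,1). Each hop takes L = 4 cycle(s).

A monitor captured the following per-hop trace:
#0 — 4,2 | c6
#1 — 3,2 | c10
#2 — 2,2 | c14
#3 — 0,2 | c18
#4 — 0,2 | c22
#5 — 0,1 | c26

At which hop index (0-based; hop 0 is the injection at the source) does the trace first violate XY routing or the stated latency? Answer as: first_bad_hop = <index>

check 1→ d=(-1,0) cyc+4: ok
check 2→ d=(-1,0) cyc+4: ok
check 3→ d=(-2,0) cyc+4: BAD: non-unit step

first_bad_hop = 3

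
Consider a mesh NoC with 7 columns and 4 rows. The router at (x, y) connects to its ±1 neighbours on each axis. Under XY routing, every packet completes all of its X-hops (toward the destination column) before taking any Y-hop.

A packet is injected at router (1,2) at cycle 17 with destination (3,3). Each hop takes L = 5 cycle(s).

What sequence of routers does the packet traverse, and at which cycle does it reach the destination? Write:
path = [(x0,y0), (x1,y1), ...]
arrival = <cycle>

path = [(1,2), (2,2), (3,2), (3,3)]
arrival = 32

[0] x=1 y=2 t=17
[1] x=2 y=2 t=22 →E
[2] x=3 y=2 t=27 →E
[3] x=3 y=3 t=32 →N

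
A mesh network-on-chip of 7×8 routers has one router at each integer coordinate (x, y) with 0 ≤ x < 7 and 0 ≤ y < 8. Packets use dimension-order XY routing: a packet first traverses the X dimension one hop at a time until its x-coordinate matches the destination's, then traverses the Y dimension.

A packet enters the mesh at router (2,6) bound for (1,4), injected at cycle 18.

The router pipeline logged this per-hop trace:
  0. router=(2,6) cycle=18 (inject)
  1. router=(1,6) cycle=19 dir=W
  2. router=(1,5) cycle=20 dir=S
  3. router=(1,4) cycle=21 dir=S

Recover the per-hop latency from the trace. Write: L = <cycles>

cyc[1] − cyc[0] = 19 − 18 = 1.
One hop costs L cycles, so L = 1.

L = 1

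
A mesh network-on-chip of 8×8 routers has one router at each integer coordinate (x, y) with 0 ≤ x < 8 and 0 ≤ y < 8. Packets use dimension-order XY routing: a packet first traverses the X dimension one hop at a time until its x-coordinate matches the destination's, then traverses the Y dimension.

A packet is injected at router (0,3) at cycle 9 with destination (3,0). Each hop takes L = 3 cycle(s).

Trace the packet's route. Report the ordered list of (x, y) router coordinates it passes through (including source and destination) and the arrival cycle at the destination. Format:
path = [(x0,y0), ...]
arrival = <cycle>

path = [(0,3), (1,3), (2,3), (3,3), (3,2), (3,1), (3,0)]
arrival = 27

hop 0: (0,3) @ cyc 9
hop 1: (1,3) @ cyc 12  [E]
hop 2: (2,3) @ cyc 15  [E]
hop 3: (3,3) @ cyc 18  [E]
hop 4: (3,2) @ cyc 21  [S]
hop 5: (3,1) @ cyc 24  [S]
hop 6: (3,0) @ cyc 27  [S]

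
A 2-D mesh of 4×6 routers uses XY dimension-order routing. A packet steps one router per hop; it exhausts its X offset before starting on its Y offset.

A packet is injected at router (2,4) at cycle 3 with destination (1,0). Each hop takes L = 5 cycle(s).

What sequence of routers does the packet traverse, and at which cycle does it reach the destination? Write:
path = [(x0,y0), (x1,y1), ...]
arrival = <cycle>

[0] x=2 y=4 t=3
[1] x=1 y=4 t=8 →W
[2] x=1 y=3 t=13 →S
[3] x=1 y=2 t=18 →S
[4] x=1 y=1 t=23 →S
[5] x=1 y=0 t=28 →S

path = [(2,4), (1,4), (1,3), (1,2), (1,1), (1,0)]
arrival = 28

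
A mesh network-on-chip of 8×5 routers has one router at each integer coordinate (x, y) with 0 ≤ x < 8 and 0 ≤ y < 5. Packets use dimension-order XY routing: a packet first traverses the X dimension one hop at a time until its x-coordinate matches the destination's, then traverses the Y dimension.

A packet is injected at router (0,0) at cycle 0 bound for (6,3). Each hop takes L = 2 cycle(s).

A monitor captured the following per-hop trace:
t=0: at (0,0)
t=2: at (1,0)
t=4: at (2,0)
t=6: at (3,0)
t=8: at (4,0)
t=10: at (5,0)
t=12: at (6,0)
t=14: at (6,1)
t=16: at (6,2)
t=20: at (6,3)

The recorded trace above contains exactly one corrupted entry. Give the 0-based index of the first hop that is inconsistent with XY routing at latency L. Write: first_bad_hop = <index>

[1] (+1,+0) / 2c ⇒ ok
[2] (+1,+0) / 2c ⇒ ok
[3] (+1,+0) / 2c ⇒ ok
[4] (+1,+0) / 2c ⇒ ok
[5] (+1,+0) / 2c ⇒ ok
[6] (+1,+0) / 2c ⇒ ok
[7] (+0,+1) / 2c ⇒ ok
[8] (+0,+1) / 2c ⇒ ok
[9] (+0,+1) / 4c ⇒ BAD: Δcyc=4≠L

first_bad_hop = 9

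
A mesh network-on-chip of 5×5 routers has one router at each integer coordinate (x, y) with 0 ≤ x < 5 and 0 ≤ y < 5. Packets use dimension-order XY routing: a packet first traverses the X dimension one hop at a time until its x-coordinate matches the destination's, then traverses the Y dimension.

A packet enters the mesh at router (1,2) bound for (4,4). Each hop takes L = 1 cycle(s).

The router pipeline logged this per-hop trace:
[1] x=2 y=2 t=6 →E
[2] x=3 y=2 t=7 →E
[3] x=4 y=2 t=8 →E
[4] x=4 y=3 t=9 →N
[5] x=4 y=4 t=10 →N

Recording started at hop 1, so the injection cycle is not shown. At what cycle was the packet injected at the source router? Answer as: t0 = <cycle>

The first recorded entry is hop 1 at cycle 6.
Subtract one hop: t0 = 6 − 1 = 5.

t0 = 5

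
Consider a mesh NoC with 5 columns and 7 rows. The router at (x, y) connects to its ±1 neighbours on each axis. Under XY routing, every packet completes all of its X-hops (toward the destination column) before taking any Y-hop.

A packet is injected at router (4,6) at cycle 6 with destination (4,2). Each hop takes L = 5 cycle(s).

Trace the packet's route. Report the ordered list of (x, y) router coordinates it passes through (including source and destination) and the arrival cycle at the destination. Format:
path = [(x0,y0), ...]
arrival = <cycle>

path = [(4,6), (4,5), (4,4), (4,3), (4,2)]
arrival = 26

src (4,6)  cyc=6
S→(4,5)  cyc=11
S→(4,4)  cyc=16
S→(4,3)  cyc=21
S→(4,2)  cyc=26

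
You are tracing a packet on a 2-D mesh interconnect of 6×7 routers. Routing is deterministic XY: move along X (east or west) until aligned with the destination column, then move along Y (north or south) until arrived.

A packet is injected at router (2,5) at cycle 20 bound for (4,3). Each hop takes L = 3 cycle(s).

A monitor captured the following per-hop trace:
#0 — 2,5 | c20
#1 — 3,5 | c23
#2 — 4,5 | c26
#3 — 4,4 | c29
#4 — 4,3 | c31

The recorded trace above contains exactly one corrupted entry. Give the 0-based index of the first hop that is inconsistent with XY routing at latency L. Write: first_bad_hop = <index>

  1: Δx=+1 Δy=+0 Δt=3 [ok]
  2: Δx=+1 Δy=+0 Δt=3 [ok]
  3: Δx=+0 Δy=-1 Δt=3 [ok]
  4: Δx=+0 Δy=-1 Δt=2 [BAD: Δcyc=2≠L]

first_bad_hop = 4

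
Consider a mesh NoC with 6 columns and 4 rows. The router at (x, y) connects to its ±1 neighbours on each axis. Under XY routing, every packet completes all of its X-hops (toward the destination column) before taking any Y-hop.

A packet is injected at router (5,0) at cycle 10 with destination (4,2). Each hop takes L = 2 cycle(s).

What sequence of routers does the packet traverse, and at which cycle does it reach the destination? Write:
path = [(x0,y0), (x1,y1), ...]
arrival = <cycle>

hop 0: (5,0) @ cyc 10
hop 1: (4,0) @ cyc 12  [W]
hop 2: (4,1) @ cyc 14  [N]
hop 3: (4,2) @ cyc 16  [N]

path = [(5,0), (4,0), (4,1), (4,2)]
arrival = 16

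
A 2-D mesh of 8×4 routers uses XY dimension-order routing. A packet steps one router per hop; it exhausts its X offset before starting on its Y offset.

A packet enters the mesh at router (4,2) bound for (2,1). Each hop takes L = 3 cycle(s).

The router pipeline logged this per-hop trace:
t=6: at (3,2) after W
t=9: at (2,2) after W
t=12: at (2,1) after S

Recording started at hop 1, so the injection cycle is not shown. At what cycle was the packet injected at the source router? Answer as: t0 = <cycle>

t0 = 3

The first recorded entry is hop 1 at cycle 6.
So t0 = 6 − 1·3 = 3.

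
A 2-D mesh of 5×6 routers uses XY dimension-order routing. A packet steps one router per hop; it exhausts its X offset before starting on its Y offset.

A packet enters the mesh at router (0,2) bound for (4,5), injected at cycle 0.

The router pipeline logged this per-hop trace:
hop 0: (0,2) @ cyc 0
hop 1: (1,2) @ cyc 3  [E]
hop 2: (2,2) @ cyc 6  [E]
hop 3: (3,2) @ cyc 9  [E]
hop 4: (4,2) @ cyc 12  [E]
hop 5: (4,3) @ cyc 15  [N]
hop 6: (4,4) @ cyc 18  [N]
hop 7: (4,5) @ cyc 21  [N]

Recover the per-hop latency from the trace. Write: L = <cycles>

L = 3

From hop 0 (0) to hop 1 (3): +3 cycles.
Each hop adds L, hence L = 3.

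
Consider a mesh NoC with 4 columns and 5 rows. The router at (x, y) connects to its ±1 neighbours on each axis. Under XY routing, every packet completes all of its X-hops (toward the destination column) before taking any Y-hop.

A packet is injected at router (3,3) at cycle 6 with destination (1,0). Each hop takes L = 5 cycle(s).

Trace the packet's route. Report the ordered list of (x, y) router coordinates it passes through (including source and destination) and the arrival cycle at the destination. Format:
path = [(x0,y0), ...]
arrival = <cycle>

path = [(3,3), (2,3), (1,3), (1,2), (1,1), (1,0)]
arrival = 31

#0 — 3,3 | c6
#1 — 2,3 | c11 | W
#2 — 1,3 | c16 | W
#3 — 1,2 | c21 | S
#4 — 1,1 | c26 | S
#5 — 1,0 | c31 | S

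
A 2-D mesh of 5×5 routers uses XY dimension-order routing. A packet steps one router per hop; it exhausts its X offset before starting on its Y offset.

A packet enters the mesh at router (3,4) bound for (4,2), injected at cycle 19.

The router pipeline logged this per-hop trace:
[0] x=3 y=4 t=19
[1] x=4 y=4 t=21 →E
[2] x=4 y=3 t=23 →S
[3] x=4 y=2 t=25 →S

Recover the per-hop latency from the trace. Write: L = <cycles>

cyc[1] − cyc[0] = 21 − 19 = 2.
That increment is L by definition: L = 2.

L = 2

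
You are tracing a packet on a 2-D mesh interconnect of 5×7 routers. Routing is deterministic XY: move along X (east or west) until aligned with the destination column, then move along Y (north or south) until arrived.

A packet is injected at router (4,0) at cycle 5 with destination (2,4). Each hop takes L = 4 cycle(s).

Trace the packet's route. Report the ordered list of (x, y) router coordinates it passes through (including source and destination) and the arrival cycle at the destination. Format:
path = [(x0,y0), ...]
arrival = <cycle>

path = [(4,0), (3,0), (2,0), (2,1), (2,2), (2,3), (2,4)]
arrival = 29

t=5: at (4,0)
t=9: at (3,0) after W
t=13: at (2,0) after W
t=17: at (2,1) after N
t=21: at (2,2) after N
t=25: at (2,3) after N
t=29: at (2,4) after N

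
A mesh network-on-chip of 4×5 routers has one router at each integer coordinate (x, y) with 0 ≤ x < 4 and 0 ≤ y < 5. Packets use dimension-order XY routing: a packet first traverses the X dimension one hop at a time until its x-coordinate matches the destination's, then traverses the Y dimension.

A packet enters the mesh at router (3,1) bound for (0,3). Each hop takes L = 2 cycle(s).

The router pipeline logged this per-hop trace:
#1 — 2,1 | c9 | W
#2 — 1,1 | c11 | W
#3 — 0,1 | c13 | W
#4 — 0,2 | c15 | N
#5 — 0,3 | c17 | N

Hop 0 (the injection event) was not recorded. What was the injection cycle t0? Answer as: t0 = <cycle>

At hop 1 the cycle is 9; in general cyc_k = t0 + kL.
So t0 = 9 − 1·2 = 7.

t0 = 7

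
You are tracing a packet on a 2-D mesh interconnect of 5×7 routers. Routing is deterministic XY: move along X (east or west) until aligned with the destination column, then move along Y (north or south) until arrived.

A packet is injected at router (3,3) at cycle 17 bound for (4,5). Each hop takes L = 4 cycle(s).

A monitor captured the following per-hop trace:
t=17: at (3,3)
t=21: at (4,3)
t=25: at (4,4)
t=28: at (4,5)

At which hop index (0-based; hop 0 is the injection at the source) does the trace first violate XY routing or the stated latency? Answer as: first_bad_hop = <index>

first_bad_hop = 3

check 1→ d=(1,0) cyc+4: ok
check 2→ d=(0,1) cyc+4: ok
check 3→ d=(0,1) cyc+3: BAD: Δcyc=3≠L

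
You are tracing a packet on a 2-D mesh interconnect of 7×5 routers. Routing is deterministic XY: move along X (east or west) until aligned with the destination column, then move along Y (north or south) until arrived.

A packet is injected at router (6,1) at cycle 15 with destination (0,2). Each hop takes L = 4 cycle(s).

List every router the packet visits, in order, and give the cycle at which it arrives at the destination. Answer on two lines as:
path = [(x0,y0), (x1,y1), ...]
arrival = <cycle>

path = [(6,1), (5,1), (4,1), (3,1), (2,1), (1,1), (0,1), (0,2)]
arrival = 43

[0] x=6 y=1 t=15
[1] x=5 y=1 t=19 →W
[2] x=4 y=1 t=23 →W
[3] x=3 y=1 t=27 →W
[4] x=2 y=1 t=31 →W
[5] x=1 y=1 t=35 →W
[6] x=0 y=1 t=39 →W
[7] x=0 y=2 t=43 →N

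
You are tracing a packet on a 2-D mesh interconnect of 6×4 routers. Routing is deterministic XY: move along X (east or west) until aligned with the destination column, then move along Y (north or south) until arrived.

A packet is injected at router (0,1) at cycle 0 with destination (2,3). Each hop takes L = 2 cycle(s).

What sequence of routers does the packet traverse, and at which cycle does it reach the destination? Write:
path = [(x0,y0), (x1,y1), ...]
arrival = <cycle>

t=0: at (0,1)
t=2: at (1,1) after E
t=4: at (2,1) after E
t=6: at (2,2) after N
t=8: at (2,3) after N

path = [(0,1), (1,1), (2,1), (2,2), (2,3)]
arrival = 8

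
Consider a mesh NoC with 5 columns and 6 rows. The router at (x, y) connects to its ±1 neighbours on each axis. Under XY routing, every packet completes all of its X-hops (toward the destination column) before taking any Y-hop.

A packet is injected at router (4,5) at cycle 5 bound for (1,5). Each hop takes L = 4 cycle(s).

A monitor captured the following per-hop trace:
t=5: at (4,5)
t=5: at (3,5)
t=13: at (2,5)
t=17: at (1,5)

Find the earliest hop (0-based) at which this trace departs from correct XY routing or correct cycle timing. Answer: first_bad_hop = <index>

first_bad_hop = 1

check 1→ d=(-1,0) cyc+0: BAD: Δcyc=0≠L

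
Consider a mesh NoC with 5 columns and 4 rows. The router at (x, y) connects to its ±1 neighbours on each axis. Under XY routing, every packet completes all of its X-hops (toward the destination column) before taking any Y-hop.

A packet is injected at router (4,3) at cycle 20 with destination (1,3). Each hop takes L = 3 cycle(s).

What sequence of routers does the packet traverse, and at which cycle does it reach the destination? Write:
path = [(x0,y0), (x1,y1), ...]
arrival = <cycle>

hop 0: (4,3) @ cyc 20
hop 1: (3,3) @ cyc 23  [W]
hop 2: (2,3) @ cyc 26  [W]
hop 3: (1,3) @ cyc 29  [W]

path = [(4,3), (3,3), (2,3), (1,3)]
arrival = 29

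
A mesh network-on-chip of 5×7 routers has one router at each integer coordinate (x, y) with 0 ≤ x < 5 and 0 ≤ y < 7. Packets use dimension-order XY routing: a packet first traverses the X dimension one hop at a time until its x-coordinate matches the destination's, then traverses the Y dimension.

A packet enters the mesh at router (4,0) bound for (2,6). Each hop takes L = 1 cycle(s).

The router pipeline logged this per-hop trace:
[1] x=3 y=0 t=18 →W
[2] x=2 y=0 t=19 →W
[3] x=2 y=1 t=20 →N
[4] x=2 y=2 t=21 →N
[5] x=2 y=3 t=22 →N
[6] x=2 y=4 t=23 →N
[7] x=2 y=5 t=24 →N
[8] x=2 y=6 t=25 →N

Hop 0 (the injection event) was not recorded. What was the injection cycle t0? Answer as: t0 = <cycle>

Hop 1 reached at cycle 18; hop k is at t0 + k·L.
t0 = cyc[1] − L = 18 − 1 = 17.

t0 = 17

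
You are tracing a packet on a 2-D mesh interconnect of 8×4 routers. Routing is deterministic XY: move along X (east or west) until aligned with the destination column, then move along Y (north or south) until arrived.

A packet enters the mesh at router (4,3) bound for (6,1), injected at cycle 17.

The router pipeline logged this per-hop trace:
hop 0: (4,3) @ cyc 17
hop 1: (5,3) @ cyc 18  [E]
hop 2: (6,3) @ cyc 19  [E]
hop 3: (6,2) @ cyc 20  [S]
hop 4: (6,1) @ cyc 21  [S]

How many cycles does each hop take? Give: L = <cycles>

cyc[1] − cyc[0] = 18 − 17 = 1.
One hop costs L cycles, so L = 1.

L = 1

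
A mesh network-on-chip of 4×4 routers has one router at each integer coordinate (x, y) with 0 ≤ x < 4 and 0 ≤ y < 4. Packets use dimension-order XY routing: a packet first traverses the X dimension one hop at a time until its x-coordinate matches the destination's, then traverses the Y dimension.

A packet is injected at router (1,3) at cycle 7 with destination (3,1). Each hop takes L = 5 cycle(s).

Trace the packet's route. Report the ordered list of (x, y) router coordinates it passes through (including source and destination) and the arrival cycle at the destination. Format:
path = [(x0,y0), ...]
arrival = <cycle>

  0. router=(1,3) cycle=7 (inject)
  1. router=(2,3) cycle=12 dir=E
  2. router=(3,3) cycle=17 dir=E
  3. router=(3,2) cycle=22 dir=S
  4. router=(3,1) cycle=27 dir=S

path = [(1,3), (2,3), (3,3), (3,2), (3,1)]
arrival = 27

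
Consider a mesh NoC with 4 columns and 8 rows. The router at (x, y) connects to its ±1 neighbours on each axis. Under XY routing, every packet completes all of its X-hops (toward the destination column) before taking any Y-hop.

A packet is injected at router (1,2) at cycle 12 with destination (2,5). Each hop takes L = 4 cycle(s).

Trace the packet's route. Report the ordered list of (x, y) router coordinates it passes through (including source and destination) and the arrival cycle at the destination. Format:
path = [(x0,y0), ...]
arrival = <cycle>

path = [(1,2), (2,2), (2,3), (2,4), (2,5)]
arrival = 28

  0. router=(1,2) cycle=12 (inject)
  1. router=(2,2) cycle=16 dir=E
  2. router=(2,3) cycle=20 dir=N
  3. router=(2,4) cycle=24 dir=N
  4. router=(2,5) cycle=28 dir=N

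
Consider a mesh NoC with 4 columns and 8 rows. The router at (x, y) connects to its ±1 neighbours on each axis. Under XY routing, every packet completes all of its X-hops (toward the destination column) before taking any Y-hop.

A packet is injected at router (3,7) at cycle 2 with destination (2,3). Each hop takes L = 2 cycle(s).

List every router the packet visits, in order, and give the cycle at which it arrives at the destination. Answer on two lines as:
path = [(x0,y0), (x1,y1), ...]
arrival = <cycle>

[0] x=3 y=7 t=2
[1] x=2 y=7 t=4 →W
[2] x=2 y=6 t=6 →S
[3] x=2 y=5 t=8 →S
[4] x=2 y=4 t=10 →S
[5] x=2 y=3 t=12 →S

path = [(3,7), (2,7), (2,6), (2,5), (2,4), (2,3)]
arrival = 12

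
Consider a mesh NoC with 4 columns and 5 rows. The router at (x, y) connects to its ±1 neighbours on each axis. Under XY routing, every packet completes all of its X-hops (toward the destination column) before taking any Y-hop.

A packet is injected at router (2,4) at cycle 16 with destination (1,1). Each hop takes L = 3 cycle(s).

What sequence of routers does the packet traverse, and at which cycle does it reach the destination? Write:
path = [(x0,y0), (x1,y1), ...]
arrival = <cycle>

path = [(2,4), (1,4), (1,3), (1,2), (1,1)]
arrival = 28

hop 0: (2,4) @ cyc 16
hop 1: (1,4) @ cyc 19  [W]
hop 2: (1,3) @ cyc 22  [S]
hop 3: (1,2) @ cyc 25  [S]
hop 4: (1,1) @ cyc 28  [S]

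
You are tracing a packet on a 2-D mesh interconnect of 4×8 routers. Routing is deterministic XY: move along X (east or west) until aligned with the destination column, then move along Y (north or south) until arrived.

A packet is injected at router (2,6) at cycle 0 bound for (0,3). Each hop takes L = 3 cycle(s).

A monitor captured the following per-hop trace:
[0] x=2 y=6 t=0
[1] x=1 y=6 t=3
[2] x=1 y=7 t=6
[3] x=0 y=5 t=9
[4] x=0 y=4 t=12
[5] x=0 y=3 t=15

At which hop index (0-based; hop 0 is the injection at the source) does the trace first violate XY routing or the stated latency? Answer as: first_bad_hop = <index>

first_bad_hop = 2

  1: Δx=-1 Δy=+0 Δt=3 [ok]
  2: Δx=+0 Δy=+1 Δt=3 [BAD: Y-move but x=1≠0]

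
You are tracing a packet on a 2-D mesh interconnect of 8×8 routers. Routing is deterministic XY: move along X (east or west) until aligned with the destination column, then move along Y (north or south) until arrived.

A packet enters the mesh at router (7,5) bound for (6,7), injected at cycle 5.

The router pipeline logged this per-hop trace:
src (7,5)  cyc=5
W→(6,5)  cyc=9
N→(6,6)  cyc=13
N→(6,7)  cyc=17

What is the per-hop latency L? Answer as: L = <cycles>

L = 4

cyc[1] − cyc[0] = 9 − 5 = 4.
That increment is L by definition: L = 4.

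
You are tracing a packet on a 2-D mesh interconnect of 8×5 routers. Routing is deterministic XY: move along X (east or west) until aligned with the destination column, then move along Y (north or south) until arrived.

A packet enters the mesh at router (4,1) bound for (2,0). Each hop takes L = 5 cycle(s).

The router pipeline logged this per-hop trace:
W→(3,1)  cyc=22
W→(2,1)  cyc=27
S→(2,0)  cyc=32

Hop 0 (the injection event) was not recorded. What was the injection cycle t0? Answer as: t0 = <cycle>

t0 = 17

The first recorded entry is hop 1 at cycle 22.
Subtract one hop: t0 = 22 − 5 = 17.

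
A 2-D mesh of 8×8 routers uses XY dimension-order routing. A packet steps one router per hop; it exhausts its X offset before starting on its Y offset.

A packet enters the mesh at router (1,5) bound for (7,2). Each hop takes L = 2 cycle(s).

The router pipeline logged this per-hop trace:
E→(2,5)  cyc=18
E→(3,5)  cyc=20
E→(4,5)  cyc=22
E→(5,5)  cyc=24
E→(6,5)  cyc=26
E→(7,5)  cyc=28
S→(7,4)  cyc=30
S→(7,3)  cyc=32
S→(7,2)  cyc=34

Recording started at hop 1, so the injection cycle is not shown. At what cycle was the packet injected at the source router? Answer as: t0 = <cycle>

The first recorded entry is hop 1 at cycle 18.
So t0 = 18 − 1·2 = 16.

t0 = 16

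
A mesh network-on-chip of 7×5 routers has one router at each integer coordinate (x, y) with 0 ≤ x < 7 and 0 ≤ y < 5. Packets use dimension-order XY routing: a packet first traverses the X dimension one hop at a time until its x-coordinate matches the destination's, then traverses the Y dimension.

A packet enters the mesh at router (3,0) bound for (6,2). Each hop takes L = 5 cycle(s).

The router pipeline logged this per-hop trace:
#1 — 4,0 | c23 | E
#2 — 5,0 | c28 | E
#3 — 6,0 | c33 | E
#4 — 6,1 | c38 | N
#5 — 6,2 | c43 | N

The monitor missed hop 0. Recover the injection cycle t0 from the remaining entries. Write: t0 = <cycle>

t0 = 18

cyc[1] = 23 and cyc[k] = t0 + k·L for every k.
So t0 = 23 − 1·5 = 18.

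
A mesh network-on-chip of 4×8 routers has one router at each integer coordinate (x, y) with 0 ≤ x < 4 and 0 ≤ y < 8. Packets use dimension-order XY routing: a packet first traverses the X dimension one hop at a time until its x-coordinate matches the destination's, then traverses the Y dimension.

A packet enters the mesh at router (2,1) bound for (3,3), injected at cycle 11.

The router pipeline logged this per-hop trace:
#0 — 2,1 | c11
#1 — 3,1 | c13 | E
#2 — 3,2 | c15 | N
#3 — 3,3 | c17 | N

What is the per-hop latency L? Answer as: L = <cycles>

L = 2

Δcyc across hop 0→1: 13 − 11 = 2.
That increment is L by definition: L = 2.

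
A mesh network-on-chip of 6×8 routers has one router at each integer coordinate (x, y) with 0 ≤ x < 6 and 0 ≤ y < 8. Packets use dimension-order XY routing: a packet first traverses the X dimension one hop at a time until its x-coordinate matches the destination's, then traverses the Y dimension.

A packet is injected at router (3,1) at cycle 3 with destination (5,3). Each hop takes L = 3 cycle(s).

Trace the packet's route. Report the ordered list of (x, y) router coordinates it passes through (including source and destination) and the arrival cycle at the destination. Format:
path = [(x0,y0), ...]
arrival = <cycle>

[0] x=3 y=1 t=3
[1] x=4 y=1 t=6 →E
[2] x=5 y=1 t=9 →E
[3] x=5 y=2 t=12 →N
[4] x=5 y=3 t=15 →N

path = [(3,1), (4,1), (5,1), (5,2), (5,3)]
arrival = 15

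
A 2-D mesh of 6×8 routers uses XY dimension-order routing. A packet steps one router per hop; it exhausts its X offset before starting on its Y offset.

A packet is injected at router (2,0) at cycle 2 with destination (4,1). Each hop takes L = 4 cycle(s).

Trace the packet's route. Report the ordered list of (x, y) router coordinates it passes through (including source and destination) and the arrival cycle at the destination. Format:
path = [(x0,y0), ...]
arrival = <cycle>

src (2,0)  cyc=2
E→(3,0)  cyc=6
E→(4,0)  cyc=10
N→(4,1)  cyc=14

path = [(2,0), (3,0), (4,0), (4,1)]
arrival = 14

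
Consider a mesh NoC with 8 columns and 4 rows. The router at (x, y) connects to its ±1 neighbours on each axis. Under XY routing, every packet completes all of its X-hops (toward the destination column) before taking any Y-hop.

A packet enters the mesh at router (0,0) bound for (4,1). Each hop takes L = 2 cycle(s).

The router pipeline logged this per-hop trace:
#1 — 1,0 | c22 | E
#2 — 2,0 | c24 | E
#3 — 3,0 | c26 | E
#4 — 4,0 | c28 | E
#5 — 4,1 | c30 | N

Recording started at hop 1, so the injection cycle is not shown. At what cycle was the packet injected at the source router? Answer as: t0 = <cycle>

At hop 1 the cycle is 22; in general cyc_k = t0 + kL.
t0 = cyc[1] − L = 22 − 2 = 20.

t0 = 20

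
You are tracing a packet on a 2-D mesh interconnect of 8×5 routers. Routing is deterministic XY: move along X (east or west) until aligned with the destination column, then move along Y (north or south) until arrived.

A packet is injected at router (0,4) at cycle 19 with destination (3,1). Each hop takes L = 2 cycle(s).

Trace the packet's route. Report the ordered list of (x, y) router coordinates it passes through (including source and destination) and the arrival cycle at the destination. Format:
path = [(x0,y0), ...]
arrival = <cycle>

path = [(0,4), (1,4), (2,4), (3,4), (3,3), (3,2), (3,1)]
arrival = 31

hop 0: (0,4) @ cyc 19
hop 1: (1,4) @ cyc 21  [E]
hop 2: (2,4) @ cyc 23  [E]
hop 3: (3,4) @ cyc 25  [E]
hop 4: (3,3) @ cyc 27  [S]
hop 5: (3,2) @ cyc 29  [S]
hop 6: (3,1) @ cyc 31  [S]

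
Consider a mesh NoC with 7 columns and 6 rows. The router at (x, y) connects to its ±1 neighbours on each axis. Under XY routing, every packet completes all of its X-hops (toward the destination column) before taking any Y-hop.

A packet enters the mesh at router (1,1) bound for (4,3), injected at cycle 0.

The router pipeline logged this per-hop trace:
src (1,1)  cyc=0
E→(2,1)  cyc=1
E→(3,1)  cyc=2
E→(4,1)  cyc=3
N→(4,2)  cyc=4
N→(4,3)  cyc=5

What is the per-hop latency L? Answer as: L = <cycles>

L = 1

cyc[1] − cyc[0] = 1 − 0 = 1.
Each hop adds L, hence L = 1.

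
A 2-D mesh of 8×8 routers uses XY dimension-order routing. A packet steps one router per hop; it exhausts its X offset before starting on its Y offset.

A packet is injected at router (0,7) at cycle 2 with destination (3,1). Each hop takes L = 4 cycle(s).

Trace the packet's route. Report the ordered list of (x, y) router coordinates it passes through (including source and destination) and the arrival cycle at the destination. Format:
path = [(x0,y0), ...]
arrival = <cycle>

path = [(0,7), (1,7), (2,7), (3,7), (3,6), (3,5), (3,4), (3,3), (3,2), (3,1)]
arrival = 38

src (0,7)  cyc=2
E→(1,7)  cyc=6
E→(2,7)  cyc=10
E→(3,7)  cyc=14
S→(3,6)  cyc=18
S→(3,5)  cyc=22
S→(3,4)  cyc=26
S→(3,3)  cyc=30
S→(3,2)  cyc=34
S→(3,1)  cyc=38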